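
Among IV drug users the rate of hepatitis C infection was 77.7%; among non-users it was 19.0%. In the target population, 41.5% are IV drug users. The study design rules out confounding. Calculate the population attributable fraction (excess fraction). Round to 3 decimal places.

PAF ≈ 0.562

p₁ = 0.777, p₀ = 0.19.
Overall risk P(Y=1) = π·p₁ + (1−π)·p₀ = 0.415×0.777 + 0.585×0.19 = 0.43361.
Under exogeneity, PAF = [P(Y=1) − p₀] / P(Y=1).
PAF = (0.43361 − 0.19) / 0.43361 ≈ 0.5618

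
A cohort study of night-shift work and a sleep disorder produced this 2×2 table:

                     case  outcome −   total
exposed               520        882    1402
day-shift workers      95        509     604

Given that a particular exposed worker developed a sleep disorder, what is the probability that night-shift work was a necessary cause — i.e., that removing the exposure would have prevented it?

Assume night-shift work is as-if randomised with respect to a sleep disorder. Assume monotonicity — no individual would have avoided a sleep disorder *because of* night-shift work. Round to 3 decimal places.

PN ≈ 0.576

p₁ = P(outcome | exposed) = 520/1402 = 0.3709
p₀ = P(outcome | unexposed) = 95/604 = 0.15728
Under exogeneity and monotonicity, PN = (p₁ − p₀) / p₁.
PN = (0.3709 − 0.15728) / 0.3709 = 0.21361 / 0.3709 ≈ 0.5759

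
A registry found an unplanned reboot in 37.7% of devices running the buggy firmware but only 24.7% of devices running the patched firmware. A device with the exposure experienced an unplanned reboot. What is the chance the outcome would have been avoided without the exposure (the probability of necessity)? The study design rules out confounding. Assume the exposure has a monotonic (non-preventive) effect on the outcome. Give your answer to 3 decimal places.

PN ≈ 0.345

p₁ = 0.377, p₀ = 0.247.
Under exogeneity and monotonicity, PN = (p₁ − p₀) / p₁.
PN = (0.377 − 0.247) / 0.377 = 0.13 / 0.377 ≈ 0.3448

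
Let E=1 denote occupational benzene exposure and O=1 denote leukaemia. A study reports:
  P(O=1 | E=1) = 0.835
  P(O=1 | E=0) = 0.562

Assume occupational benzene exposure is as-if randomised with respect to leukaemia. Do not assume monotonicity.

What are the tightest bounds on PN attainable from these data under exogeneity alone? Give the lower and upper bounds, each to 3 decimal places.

Let p₁ = 0.835, p₀ = 0.562.
Under exogeneity alone the bounds on PN are max{0,(p₁−p₀)/p₁} ≤ PN ≤ min{1,(1−p₀)/p₁}.
  lower = (p₁ − p₀)/p₁ = 0.273 / 0.835 ≈ 0.3269
  upper = min{1, (1 − p₀)/p₁} = 0.438 / 0.835 ≈ 0.5246

0.327 ≤ PN ≤ 0.525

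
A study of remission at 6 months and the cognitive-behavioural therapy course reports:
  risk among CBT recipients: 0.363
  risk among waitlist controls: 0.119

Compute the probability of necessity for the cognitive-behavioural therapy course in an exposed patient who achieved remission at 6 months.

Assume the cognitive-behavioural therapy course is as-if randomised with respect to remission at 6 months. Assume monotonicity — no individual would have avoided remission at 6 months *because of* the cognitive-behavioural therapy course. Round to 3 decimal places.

PN ≈ 0.672

Let p₁ = 0.363, p₀ = 0.119.
Under exogeneity and monotonicity, PN = (p₁ − p₀) / p₁.
PN = (0.363 − 0.119) / 0.363 = 0.244 / 0.363 ≈ 0.6722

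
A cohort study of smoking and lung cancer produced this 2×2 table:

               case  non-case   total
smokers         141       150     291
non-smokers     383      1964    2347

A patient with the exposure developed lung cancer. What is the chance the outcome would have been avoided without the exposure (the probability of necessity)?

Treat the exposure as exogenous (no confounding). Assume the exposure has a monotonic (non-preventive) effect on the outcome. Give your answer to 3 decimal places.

PN ≈ 0.663

p₁ = P(outcome | exposed) = 141/291 = 0.48454
p₀ = P(outcome | unexposed) = 383/2347 = 0.16319
Under exogeneity and monotonicity, PN = (p₁ − p₀)/p₁.
PN = (0.48454 − 0.16319) / 0.48454 ≈ 0.6632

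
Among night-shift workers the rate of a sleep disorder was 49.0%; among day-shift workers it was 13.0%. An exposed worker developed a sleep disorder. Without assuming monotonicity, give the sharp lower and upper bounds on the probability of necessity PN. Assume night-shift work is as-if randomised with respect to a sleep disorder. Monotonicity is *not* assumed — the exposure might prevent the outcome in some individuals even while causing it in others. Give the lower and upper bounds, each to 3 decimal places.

0.735 ≤ PN ≤ 1.000

p₁ = 0.49, p₀ = 0.13.
Under exogeneity alone the bounds on PN are max{0,(p₁−p₀)/p₁} ≤ PN ≤ min{1,(1−p₀)/p₁}.
  lower = (p₁ − p₀)/p₁ = 0.36 / 0.49 ≈ 0.7347
  upper = min{1, (1 − p₀)/p₁} = 0.87 / 0.49 ≈ 1.7755 → capped at 1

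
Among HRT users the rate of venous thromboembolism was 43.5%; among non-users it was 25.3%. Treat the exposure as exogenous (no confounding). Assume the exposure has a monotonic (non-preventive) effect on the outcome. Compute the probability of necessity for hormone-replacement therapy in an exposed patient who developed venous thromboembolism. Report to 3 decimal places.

PN ≈ 0.418

p₁ = 0.435, p₀ = 0.253.
Under exogeneity and monotonicity, PN = (p₁ − p₀) / p₁.
PN = (0.435 − 0.253) / 0.435 = 0.182 / 0.435 ≈ 0.4184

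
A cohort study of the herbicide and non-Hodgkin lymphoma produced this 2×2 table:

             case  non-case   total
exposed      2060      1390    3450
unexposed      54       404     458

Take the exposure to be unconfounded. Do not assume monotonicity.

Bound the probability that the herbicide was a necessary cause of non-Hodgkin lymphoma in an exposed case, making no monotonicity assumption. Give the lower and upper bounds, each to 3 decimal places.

0.803 ≤ PN ≤ 1.000

p₁ = P(outcome | exposed) = 2060/3450 = 0.5971
p₀ = P(outcome | unexposed) = 54/458 = 0.1179
Under exogeneity alone the bounds on PN are max{0,(p₁−p₀)/p₁} ≤ PN ≤ min{1,(1−p₀)/p₁}.
  lower = (p₁ − p₀)/p₁ = 0.4792 / 0.5971 ≈ 0.8025
  upper = min{1, (1 − p₀)/p₁} = 0.8821 / 0.5971 ≈ 1.4773 → capped at 1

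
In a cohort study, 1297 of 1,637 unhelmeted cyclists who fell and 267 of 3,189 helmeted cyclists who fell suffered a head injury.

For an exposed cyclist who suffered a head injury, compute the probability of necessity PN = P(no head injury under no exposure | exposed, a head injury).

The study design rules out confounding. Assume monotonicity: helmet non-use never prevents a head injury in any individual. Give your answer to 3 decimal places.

PN ≈ 0.894

p₁ = P(outcome | exposed) = 1297/1637 = 0.7923
p₀ = P(outcome | unexposed) = 267/3189 = 0.083725
Under exogeneity and monotonicity, PN = (p₁ − p₀) / p₁.
PN = (0.7923 − 0.083725) / 0.7923 = 0.70858 / 0.7923 ≈ 0.8943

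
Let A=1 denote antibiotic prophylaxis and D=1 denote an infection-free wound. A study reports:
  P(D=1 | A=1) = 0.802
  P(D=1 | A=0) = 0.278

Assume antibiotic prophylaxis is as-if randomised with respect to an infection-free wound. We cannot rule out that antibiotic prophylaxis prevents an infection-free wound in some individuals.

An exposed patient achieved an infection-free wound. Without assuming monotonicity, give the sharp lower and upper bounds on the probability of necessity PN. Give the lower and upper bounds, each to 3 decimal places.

0.653 ≤ PN ≤ 0.900

Let p₁ = 0.802, p₀ = 0.278.
Under exogeneity alone the bounds on PN are max{0,(p₁−p₀)/p₁} ≤ PN ≤ min{1,(1−p₀)/p₁}.
  lower = (p₁ − p₀)/p₁ = 0.524 / 0.802 ≈ 0.6534
  upper = min{1, (1 − p₀)/p₁} = 0.722 / 0.802 ≈ 0.9002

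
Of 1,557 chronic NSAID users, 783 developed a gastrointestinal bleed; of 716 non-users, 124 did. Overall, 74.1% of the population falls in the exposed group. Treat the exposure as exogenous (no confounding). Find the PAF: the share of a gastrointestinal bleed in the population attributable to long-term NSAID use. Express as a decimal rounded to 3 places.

PAF ≈ 0.585

p₁ = P(outcome | exposed) = 783/1557 = 0.50289
p₀ = P(outcome | unexposed) = 124/716 = 0.17318
Overall risk P(Y=1) = π·p₁ + (1−π)·p₀ = 0.741×0.50289 + 0.259×0.17318 = 0.4175.
Under exogeneity, PAF = [P(Y=1) − p₀] / P(Y=1).
PAF = (0.4175 − 0.17318) / 0.4175 ≈ 0.5852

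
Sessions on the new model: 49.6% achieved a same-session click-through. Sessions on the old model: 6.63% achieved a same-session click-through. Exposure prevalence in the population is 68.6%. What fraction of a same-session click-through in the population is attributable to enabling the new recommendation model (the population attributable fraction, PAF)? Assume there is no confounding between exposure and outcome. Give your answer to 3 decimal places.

PAF ≈ 0.816

p₁ = 0.496, p₀ = 0.0663.
Overall risk P(Y=1) = π·p₁ + (1−π)·p₀ = 0.686×0.496 + 0.314×0.0663 = 0.36107.
Under exogeneity, PAF = [P(Y=1) − p₀] / P(Y=1).
PAF = (0.36107 − 0.0663) / 0.36107 ≈ 0.8164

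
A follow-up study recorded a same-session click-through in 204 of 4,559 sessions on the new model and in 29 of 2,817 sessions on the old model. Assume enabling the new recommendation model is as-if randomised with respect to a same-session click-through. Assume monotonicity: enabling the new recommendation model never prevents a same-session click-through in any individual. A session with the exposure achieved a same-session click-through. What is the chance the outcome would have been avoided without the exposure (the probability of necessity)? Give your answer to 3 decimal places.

PN ≈ 0.770

p₁ = P(outcome | exposed) = 204/4559 = 0.044747
p₀ = P(outcome | unexposed) = 29/2817 = 0.010295
Under exogeneity and monotonicity, PN = (p₁ − p₀) / p₁.
PN = (0.044747 − 0.010295) / 0.044747 = 0.034452 / 0.044747 ≈ 0.7699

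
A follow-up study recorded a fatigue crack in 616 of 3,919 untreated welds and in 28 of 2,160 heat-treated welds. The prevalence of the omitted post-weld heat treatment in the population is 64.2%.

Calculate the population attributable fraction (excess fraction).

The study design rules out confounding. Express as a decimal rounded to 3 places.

PAF ≈ 0.877

p₁ = P(outcome | exposed) = 616/3919 = 0.15718
p₀ = P(outcome | unexposed) = 28/2160 = 0.012963
Overall risk P(Y=1) = π·p₁ + (1−π)·p₀ = 0.642×0.15718 + 0.358×0.012963 = 0.10555.
Under exogeneity, PAF = [P(Y=1) − p₀] / P(Y=1).
PAF = (0.10555 − 0.012963) / 0.10555 ≈ 0.8772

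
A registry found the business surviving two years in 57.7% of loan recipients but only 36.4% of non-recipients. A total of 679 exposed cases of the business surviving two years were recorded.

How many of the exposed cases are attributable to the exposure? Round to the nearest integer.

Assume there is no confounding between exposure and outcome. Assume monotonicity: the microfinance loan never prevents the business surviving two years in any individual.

p₁ = 0.577, p₀ = 0.364.
PN = (p₁ − p₀)/p₁ = (0.577 − 0.364) / 0.577 ≈ 0.36915.
Attributable cases ≈ PN × (exposed cases) = 0.36915 × 679 ≈ 250.65.

about 251 cases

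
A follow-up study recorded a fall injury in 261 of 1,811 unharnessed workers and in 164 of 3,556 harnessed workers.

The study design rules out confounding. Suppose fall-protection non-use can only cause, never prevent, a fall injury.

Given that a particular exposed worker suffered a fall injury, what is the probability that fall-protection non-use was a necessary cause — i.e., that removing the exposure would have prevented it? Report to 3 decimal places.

PN ≈ 0.680

p₁ = P(outcome | exposed) = 261/1811 = 0.14412
p₀ = P(outcome | unexposed) = 164/3556 = 0.046119
Under exogeneity and monotonicity, PN = (p₁ − p₀) / p₁.
PN = (0.14412 − 0.046119) / 0.14412 = 0.098 / 0.14412 ≈ 0.6800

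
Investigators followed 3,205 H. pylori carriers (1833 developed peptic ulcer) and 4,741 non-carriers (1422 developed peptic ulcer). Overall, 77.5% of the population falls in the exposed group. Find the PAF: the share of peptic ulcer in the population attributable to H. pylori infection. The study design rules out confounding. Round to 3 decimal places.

PAF ≈ 0.413

p₁ = P(outcome | exposed) = 1833/3205 = 0.57192
p₀ = P(outcome | unexposed) = 1422/4741 = 0.29994
Overall risk P(Y=1) = π·p₁ + (1−π)·p₀ = 0.775×0.57192 + 0.225×0.29994 = 0.51072.
Under exogeneity, PAF = [P(Y=1) − p₀] / P(Y=1).
PAF = (0.51072 − 0.29994) / 0.51072 ≈ 0.4127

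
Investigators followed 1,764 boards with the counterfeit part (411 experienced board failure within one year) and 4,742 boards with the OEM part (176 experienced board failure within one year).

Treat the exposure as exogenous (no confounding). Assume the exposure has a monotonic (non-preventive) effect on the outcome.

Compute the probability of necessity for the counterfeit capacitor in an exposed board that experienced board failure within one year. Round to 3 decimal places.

p₁ = P(outcome | exposed) = 411/1764 = 0.23299
p₀ = P(outcome | unexposed) = 176/4742 = 0.037115
Under exogeneity and monotonicity, PN = (p₁ − p₀) / p₁.
PN = (0.23299 − 0.037115) / 0.23299 = 0.19588 / 0.23299 ≈ 0.8407

PN ≈ 0.841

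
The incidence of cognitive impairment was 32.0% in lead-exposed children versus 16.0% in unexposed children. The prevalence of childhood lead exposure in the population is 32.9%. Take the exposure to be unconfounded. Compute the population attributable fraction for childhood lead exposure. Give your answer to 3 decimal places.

PAF ≈ 0.248

p₁ = 0.32, p₀ = 0.16.
Overall risk P(Y=1) = π·p₁ + (1−π)·p₀ = 0.329×0.32 + 0.671×0.16 = 0.21264.
Under exogeneity, PAF = [P(Y=1) − p₀] / P(Y=1).
PAF = (0.21264 − 0.16) / 0.21264 ≈ 0.2476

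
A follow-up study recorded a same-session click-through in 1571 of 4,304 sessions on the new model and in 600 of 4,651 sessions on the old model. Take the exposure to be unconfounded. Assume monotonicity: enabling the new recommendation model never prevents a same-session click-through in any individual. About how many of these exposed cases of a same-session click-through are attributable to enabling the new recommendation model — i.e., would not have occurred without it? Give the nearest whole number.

p₁ = P(outcome | exposed) = 1571/4304 = 0.36501
p₀ = P(outcome | unexposed) = 600/4651 = 0.129
PN = (p₁ − p₀)/p₁ = (0.36501 − 0.129) / 0.36501 ≈ 0.64657.
Attributable cases ≈ PN × (exposed cases) = 0.64657 × 1571 ≈ 1015.76.

about 1016 cases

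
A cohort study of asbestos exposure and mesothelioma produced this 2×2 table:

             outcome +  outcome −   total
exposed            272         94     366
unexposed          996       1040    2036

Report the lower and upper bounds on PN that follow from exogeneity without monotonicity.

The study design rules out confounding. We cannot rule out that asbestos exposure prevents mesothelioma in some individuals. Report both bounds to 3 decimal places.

p₁ = P(outcome | exposed) = 272/366 = 0.74317
p₀ = P(outcome | unexposed) = 996/2036 = 0.48919
Under exogeneity alone the bounds on PN are max{0,(p₁−p₀)/p₁} ≤ PN ≤ min{1,(1−p₀)/p₁}.
  lower = (p₁ − p₀)/p₁ = 0.25397 / 0.74317 ≈ 0.3417
  upper = min{1, (1 − p₀)/p₁} = 0.51081 / 0.74317 ≈ 0.6873

0.342 ≤ PN ≤ 0.687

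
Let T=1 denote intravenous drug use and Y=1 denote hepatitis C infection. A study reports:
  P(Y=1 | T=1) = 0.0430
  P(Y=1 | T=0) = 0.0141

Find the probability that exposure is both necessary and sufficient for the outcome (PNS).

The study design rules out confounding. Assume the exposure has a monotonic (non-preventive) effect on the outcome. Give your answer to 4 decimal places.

PNS ≈ 0.0289

Let p₁ = 0.043, p₀ = 0.0141.
Under exogeneity and monotonicity, PNS = p₁ − p₀.
PNS = 0.043 − 0.0141 = 0.0289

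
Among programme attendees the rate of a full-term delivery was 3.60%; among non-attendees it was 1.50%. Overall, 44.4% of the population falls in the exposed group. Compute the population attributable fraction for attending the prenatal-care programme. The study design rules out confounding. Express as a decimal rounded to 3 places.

p₁ = 0.036, p₀ = 0.015.
Overall risk P(Y=1) = π·p₁ + (1−π)·p₀ = 0.444×0.036 + 0.556×0.015 = 0.024324.
Under exogeneity, PAF = [P(Y=1) − p₀] / P(Y=1).
PAF = (0.024324 − 0.015) / 0.024324 ≈ 0.3833

PAF ≈ 0.383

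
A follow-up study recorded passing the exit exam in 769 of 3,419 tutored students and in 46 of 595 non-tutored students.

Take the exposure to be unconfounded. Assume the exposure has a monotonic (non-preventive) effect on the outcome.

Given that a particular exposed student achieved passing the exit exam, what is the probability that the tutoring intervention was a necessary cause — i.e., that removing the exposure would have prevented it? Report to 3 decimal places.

PN ≈ 0.656

p₁ = P(outcome | exposed) = 769/3419 = 0.22492
p₀ = P(outcome | unexposed) = 46/595 = 0.077311
Under exogeneity and monotonicity, PN = (p₁ − p₀) / p₁.
PN = (0.22492 − 0.077311) / 0.22492 = 0.14761 / 0.22492 ≈ 0.6563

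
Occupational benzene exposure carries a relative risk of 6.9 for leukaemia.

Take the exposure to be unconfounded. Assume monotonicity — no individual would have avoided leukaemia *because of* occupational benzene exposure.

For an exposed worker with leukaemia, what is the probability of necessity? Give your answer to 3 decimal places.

Under exogeneity and monotonicity, PN = (RR − 1) / RR = 1 − 1/RR.
PN = (6.9 − 1) / 6.9 = 5.9 / 6.9 ≈ 0.8551

PN ≈ 0.855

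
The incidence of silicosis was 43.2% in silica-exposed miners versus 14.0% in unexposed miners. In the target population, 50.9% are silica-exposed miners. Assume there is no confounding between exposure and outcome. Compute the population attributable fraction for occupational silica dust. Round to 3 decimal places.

p₁ = 0.432, p₀ = 0.14.
Overall risk P(Y=1) = π·p₁ + (1−π)·p₀ = 0.509×0.432 + 0.491×0.14 = 0.28863.
Under exogeneity, PAF = [P(Y=1) − p₀] / P(Y=1).
PAF = (0.28863 − 0.14) / 0.28863 ≈ 0.5149

PAF ≈ 0.515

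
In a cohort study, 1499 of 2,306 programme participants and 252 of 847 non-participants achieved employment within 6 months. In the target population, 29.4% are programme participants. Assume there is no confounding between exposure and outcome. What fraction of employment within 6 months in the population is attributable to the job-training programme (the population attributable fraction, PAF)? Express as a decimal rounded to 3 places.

PAF ≈ 0.258

p₁ = P(outcome | exposed) = 1499/2306 = 0.65004
p₀ = P(outcome | unexposed) = 252/847 = 0.29752
Overall risk P(Y=1) = π·p₁ + (1−π)·p₀ = 0.294×0.65004 + 0.706×0.29752 = 0.40116.
Under exogeneity, PAF = [P(Y=1) − p₀] / P(Y=1).
PAF = (0.40116 − 0.29752) / 0.40116 ≈ 0.2584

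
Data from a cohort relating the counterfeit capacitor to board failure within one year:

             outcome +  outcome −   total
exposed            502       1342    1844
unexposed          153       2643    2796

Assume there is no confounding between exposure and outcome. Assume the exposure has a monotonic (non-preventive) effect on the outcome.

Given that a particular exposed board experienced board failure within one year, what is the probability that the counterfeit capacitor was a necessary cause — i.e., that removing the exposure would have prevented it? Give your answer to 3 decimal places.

PN ≈ 0.799

p₁ = P(outcome | exposed) = 502/1844 = 0.27223
p₀ = P(outcome | unexposed) = 153/2796 = 0.054721
Under exogeneity and monotonicity, PN = (p₁ − p₀)/p₁.
PN = (0.27223 − 0.054721) / 0.27223 ≈ 0.7990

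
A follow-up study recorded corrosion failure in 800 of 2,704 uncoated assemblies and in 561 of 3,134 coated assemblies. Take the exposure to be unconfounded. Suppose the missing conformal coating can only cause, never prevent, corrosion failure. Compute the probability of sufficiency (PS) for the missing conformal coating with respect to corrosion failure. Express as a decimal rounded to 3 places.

p₁ = P(outcome | exposed) = 800/2704 = 0.29586
p₀ = P(outcome | unexposed) = 561/3134 = 0.179
Under exogeneity and monotonicity, PS = (p₁ − p₀) / (1 − p₀).
PS = (0.29586 − 0.179) / (1 − 0.179) = 0.11685 / 0.821 ≈ 0.1423

PS ≈ 0.142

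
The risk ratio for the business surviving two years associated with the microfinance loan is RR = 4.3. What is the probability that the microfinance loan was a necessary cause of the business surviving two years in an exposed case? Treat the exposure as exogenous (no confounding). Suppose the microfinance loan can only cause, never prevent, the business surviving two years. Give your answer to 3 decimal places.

Under exogeneity and monotonicity, PN = (RR − 1) / RR = 1 − 1/RR.
PN = (4.3 − 1) / 4.3 = 3.3 / 4.3 ≈ 0.7674

PN ≈ 0.767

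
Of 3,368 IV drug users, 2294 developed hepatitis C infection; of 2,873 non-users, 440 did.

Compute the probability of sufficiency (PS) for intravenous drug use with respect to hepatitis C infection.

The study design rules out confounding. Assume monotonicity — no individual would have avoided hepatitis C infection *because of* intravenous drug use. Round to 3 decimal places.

p₁ = P(outcome | exposed) = 2294/3368 = 0.68112
p₀ = P(outcome | unexposed) = 440/2873 = 0.15315
Under exogeneity and monotonicity, PS = (p₁ − p₀) / (1 − p₀).
PS = (0.68112 − 0.15315) / (1 − 0.15315) = 0.52797 / 0.84685 ≈ 0.6234

PS ≈ 0.623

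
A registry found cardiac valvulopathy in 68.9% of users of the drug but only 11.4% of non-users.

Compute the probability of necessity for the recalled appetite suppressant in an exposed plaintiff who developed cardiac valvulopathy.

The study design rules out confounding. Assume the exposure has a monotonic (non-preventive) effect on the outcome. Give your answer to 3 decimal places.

PN ≈ 0.835

p₁ = 0.689, p₀ = 0.114.
Under exogeneity and monotonicity, PN = (p₁ − p₀) / p₁.
PN = (0.689 − 0.114) / 0.689 = 0.575 / 0.689 ≈ 0.8345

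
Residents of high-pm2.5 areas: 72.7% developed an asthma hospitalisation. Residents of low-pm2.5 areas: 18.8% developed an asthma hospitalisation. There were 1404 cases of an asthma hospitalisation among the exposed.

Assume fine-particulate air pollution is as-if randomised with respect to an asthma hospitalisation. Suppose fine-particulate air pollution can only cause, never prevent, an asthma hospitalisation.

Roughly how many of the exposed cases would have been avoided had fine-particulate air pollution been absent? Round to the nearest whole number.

p₁ = 0.727, p₀ = 0.188.
PN = (p₁ − p₀)/p₁ = (0.727 − 0.188) / 0.727 ≈ 0.74140.
Attributable cases ≈ PN × (exposed cases) = 0.74140 × 1404 ≈ 1040.93.

about 1041 cases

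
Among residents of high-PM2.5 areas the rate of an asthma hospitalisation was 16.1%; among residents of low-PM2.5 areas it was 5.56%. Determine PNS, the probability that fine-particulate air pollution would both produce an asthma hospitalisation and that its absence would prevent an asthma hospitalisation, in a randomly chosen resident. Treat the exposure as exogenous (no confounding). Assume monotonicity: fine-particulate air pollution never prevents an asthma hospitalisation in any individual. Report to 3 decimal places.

PNS ≈ 0.105

p₁ = 0.161, p₀ = 0.0556.
Under exogeneity and monotonicity, PNS = p₁ − p₀.
PNS = 0.161 − 0.0556 = 0.1054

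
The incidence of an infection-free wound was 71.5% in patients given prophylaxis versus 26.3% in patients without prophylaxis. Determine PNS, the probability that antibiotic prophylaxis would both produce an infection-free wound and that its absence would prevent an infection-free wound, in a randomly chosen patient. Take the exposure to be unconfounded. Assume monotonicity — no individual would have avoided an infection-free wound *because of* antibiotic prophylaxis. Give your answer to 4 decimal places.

PNS ≈ 0.4520

p₁ = 0.715, p₀ = 0.263.
Under exogeneity and monotonicity, PNS = p₁ − p₀.
PNS = 0.715 − 0.263 = 0.452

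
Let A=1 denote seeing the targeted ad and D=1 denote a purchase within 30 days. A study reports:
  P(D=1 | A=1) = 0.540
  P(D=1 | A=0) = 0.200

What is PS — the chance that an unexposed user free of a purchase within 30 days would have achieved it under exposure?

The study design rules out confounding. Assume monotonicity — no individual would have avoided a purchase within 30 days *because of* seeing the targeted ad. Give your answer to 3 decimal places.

PS ≈ 0.425

Let p₁ = 0.54, p₀ = 0.2.
Under exogeneity and monotonicity, PS = (p₁ − p₀) / (1 − p₀).
PS = (0.54 − 0.2) / (1 − 0.2) = 0.34 / 0.8 ≈ 0.4250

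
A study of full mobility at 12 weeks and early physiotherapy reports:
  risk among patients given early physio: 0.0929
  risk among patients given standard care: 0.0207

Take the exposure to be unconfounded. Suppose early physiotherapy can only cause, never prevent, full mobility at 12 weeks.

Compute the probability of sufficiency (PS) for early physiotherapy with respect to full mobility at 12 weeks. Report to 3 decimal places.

Let p₁ = 0.0929, p₀ = 0.0207.
Under exogeneity and monotonicity, PS = (p₁ − p₀) / (1 − p₀).
PS = (0.0929 − 0.0207) / (1 − 0.0207) = 0.0722 / 0.9793 ≈ 0.0737

PS ≈ 0.074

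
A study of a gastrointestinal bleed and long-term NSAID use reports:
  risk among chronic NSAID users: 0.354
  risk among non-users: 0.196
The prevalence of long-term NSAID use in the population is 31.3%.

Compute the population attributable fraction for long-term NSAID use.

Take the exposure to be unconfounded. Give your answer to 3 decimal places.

Let p₁ = 0.354, p₀ = 0.196.
Overall risk P(Y=1) = π·p₁ + (1−π)·p₀ = 0.313×0.354 + 0.687×0.196 = 0.24545.
Under exogeneity, PAF = [P(Y=1) − p₀] / P(Y=1).
PAF = (0.24545 − 0.196) / 0.24545 ≈ 0.2015

PAF ≈ 0.201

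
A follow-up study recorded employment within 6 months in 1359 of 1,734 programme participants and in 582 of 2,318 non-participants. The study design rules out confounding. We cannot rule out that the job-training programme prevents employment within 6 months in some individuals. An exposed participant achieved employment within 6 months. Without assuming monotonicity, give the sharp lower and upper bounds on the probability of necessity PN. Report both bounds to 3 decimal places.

0.680 ≤ PN ≤ 0.956

p₁ = P(outcome | exposed) = 1359/1734 = 0.78374
p₀ = P(outcome | unexposed) = 582/2318 = 0.25108
Under exogeneity alone the bounds on PN are max{0,(p₁−p₀)/p₁} ≤ PN ≤ min{1,(1−p₀)/p₁}.
  lower = (p₁ − p₀)/p₁ = 0.53266 / 0.78374 ≈ 0.6796
  upper = min{1, (1 − p₀)/p₁} = 0.74892 / 0.78374 ≈ 0.9556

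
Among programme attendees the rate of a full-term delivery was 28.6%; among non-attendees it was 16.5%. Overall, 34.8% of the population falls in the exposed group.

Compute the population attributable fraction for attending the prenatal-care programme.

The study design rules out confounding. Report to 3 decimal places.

p₁ = 0.286, p₀ = 0.165.
Overall risk P(Y=1) = π·p₁ + (1−π)·p₀ = 0.348×0.286 + 0.652×0.165 = 0.20711.
Under exogeneity, PAF = [P(Y=1) − p₀] / P(Y=1).
PAF = (0.20711 − 0.165) / 0.20711 ≈ 0.2033

PAF ≈ 0.203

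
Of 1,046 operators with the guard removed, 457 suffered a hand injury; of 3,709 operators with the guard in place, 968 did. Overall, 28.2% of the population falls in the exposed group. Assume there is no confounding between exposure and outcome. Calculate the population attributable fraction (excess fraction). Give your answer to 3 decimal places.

p₁ = P(outcome | exposed) = 457/1046 = 0.4369
p₀ = P(outcome | unexposed) = 968/3709 = 0.26099
Overall risk P(Y=1) = π·p₁ + (1−π)·p₀ = 0.282×0.4369 + 0.718×0.26099 = 0.3106.
Under exogeneity, PAF = [P(Y=1) − p₀] / P(Y=1).
PAF = (0.3106 − 0.26099) / 0.3106 ≈ 0.1597

PAF ≈ 0.160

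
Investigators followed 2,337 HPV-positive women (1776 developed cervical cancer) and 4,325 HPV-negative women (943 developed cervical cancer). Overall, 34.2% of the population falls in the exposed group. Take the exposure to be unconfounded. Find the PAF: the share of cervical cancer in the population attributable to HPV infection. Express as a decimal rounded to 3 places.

p₁ = P(outcome | exposed) = 1776/2337 = 0.75995
p₀ = P(outcome | unexposed) = 943/4325 = 0.21803
Overall risk P(Y=1) = π·p₁ + (1−π)·p₀ = 0.342×0.75995 + 0.658×0.21803 = 0.40337.
Under exogeneity, PAF = [P(Y=1) − p₀] / P(Y=1).
PAF = (0.40337 − 0.21803) / 0.40337 ≈ 0.4595

PAF ≈ 0.459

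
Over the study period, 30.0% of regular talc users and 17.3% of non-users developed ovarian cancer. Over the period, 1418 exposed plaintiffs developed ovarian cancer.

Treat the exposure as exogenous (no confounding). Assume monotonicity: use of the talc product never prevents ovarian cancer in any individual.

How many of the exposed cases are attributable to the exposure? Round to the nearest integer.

about 600 cases

p₁ = 0.3, p₀ = 0.173.
PN = (p₁ − p₀)/p₁ = (0.3 − 0.173) / 0.3 ≈ 0.42333.
Attributable cases ≈ PN × (exposed cases) = 0.42333 × 1418 ≈ 600.29.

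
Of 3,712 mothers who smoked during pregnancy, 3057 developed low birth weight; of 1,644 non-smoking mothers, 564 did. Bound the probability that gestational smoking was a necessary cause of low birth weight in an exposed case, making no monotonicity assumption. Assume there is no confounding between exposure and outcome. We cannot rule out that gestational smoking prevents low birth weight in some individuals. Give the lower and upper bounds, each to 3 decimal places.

0.583 ≤ PN ≤ 0.798

p₁ = P(outcome | exposed) = 3057/3712 = 0.82355
p₀ = P(outcome | unexposed) = 564/1644 = 0.34307
Under exogeneity alone the bounds on PN are max{0,(p₁−p₀)/p₁} ≤ PN ≤ min{1,(1−p₀)/p₁}.
  lower = (p₁ − p₀)/p₁ = 0.48048 / 0.82355 ≈ 0.5834
  upper = min{1, (1 − p₀)/p₁} = 0.65693 / 0.82355 ≈ 0.7977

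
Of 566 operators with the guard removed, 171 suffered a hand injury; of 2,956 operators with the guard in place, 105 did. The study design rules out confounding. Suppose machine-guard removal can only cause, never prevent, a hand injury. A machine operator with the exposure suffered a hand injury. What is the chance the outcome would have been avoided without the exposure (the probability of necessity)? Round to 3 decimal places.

p₁ = P(outcome | exposed) = 171/566 = 0.30212
p₀ = P(outcome | unexposed) = 105/2956 = 0.035521
Under exogeneity and monotonicity, PN = (p₁ − p₀) / p₁.
PN = (0.30212 − 0.035521) / 0.30212 = 0.2666 / 0.30212 ≈ 0.8824

PN ≈ 0.882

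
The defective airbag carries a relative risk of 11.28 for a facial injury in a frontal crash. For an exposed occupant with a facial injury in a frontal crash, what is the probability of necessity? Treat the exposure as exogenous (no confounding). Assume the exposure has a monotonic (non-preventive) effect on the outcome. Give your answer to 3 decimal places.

Under exogeneity and monotonicity, PN = (RR − 1) / RR = 1 − 1/RR.
PN = (11.28 − 1) / 11.28 = 10.28 / 11.28 ≈ 0.9113

PN ≈ 0.911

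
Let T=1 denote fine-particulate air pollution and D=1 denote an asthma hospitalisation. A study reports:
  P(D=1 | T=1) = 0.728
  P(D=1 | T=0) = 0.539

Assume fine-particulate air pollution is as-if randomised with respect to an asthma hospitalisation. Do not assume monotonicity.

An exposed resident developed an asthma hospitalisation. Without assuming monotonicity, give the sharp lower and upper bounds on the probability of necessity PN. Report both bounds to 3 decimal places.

Let p₁ = 0.728, p₀ = 0.539.
Under exogeneity alone the bounds on PN are max{0,(p₁−p₀)/p₁} ≤ PN ≤ min{1,(1−p₀)/p₁}.
  lower = (p₁ − p₀)/p₁ = 0.189 / 0.728 ≈ 0.2596
  upper = min{1, (1 − p₀)/p₁} = 0.461 / 0.728 ≈ 0.6332

0.260 ≤ PN ≤ 0.633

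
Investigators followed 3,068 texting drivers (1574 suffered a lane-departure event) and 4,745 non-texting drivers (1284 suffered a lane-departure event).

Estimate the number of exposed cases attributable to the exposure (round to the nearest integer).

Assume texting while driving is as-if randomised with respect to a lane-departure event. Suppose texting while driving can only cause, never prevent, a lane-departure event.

about 744 cases

p₁ = P(outcome | exposed) = 1574/3068 = 0.51304
p₀ = P(outcome | unexposed) = 1284/4745 = 0.2706
PN = (p₁ − p₀)/p₁ = (0.51304 − 0.2706) / 0.51304 ≈ 0.47255.
Attributable cases ≈ PN × (exposed cases) = 0.47255 × 1574 ≈ 743.80.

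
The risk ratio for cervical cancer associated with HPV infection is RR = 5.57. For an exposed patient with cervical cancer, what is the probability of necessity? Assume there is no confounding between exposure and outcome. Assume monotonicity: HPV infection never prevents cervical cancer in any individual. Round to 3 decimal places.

PN ≈ 0.820

Under exogeneity and monotonicity, PN = (RR − 1) / RR = 1 − 1/RR.
PN = (5.57 − 1) / 5.57 = 4.57 / 5.57 ≈ 0.8205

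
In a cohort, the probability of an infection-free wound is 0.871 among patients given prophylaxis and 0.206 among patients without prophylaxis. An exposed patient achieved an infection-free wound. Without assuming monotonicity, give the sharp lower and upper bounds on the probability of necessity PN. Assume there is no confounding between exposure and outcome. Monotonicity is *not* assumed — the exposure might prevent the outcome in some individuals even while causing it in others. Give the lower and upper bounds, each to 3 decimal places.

Let p₁ = 0.871, p₀ = 0.206.
Under exogeneity alone the bounds on PN are max{0,(p₁−p₀)/p₁} ≤ PN ≤ min{1,(1−p₀)/p₁}.
  lower = (p₁ − p₀)/p₁ = 0.665 / 0.871 ≈ 0.7635
  upper = min{1, (1 − p₀)/p₁} = 0.794 / 0.871 ≈ 0.9116

0.763 ≤ PN ≤ 0.912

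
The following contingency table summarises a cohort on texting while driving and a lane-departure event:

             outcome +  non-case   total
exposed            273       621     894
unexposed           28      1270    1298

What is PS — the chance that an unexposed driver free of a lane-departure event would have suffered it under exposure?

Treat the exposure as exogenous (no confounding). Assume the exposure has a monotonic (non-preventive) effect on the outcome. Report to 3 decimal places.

PS ≈ 0.290

p₁ = P(outcome | exposed) = 273/894 = 0.30537
p₀ = P(outcome | unexposed) = 28/1298 = 0.021572
Under exogeneity and monotonicity, PS = (p₁ − p₀)/(1 − p₀).
PS = (0.30537 − 0.021572) / 0.97843 ≈ 0.2901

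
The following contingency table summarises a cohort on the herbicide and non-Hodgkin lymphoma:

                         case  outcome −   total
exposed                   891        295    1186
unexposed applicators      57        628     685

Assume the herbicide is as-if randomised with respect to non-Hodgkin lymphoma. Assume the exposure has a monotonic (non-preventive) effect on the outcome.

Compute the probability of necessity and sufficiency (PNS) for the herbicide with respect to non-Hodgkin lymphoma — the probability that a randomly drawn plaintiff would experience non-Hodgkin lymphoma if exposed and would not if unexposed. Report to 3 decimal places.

p₁ = P(outcome | exposed) = 891/1186 = 0.75126
p₀ = P(outcome | unexposed) = 57/685 = 0.083212
Under exogeneity and monotonicity, PNS = p₁ − p₀.
PNS = 0.75126 − 0.083212 = 0.66805

PNS ≈ 0.668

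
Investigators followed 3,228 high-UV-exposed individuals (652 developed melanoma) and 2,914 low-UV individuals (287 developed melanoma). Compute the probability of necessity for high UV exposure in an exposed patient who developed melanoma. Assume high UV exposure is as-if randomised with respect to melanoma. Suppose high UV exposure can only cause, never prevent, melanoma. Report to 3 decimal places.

PN ≈ 0.512

p₁ = P(outcome | exposed) = 652/3228 = 0.20198
p₀ = P(outcome | unexposed) = 287/2914 = 0.09849
Under exogeneity and monotonicity, PN = (p₁ − p₀) / p₁.
PN = (0.20198 − 0.09849) / 0.20198 = 0.10349 / 0.20198 ≈ 0.5124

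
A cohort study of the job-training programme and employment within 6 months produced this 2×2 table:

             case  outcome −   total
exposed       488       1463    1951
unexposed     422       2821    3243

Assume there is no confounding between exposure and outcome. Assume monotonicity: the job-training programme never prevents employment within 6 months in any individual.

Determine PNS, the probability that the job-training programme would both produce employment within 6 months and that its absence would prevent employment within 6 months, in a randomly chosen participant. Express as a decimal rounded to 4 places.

PNS ≈ 0.1200

p₁ = P(outcome | exposed) = 488/1951 = 0.25013
p₀ = P(outcome | unexposed) = 422/3243 = 0.13013
Under exogeneity and monotonicity, PNS = p₁ − p₀.
PNS = 0.25013 − 0.13013 = 0.12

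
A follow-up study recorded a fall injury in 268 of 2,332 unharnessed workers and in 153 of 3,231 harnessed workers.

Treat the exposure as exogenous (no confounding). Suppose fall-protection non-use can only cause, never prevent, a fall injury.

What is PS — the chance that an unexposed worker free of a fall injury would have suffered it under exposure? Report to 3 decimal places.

PS ≈ 0.071

p₁ = P(outcome | exposed) = 268/2332 = 0.11492
p₀ = P(outcome | unexposed) = 153/3231 = 0.047354
Under exogeneity and monotonicity, PS = (p₁ − p₀) / (1 − p₀).
PS = (0.11492 − 0.047354) / (1 − 0.047354) = 0.067569 / 0.95265 ≈ 0.0709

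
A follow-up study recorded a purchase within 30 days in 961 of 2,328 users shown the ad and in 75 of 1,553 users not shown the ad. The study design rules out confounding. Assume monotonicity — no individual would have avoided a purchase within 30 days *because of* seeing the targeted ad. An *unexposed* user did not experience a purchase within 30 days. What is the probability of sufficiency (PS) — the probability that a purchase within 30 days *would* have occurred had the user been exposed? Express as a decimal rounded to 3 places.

p₁ = P(outcome | exposed) = 961/2328 = 0.4128
p₀ = P(outcome | unexposed) = 75/1553 = 0.048294
Under exogeneity and monotonicity, PS = (p₁ − p₀) / (1 − p₀).
PS = (0.4128 − 0.048294) / (1 − 0.048294) = 0.36451 / 0.95171 ≈ 0.3830

PS ≈ 0.383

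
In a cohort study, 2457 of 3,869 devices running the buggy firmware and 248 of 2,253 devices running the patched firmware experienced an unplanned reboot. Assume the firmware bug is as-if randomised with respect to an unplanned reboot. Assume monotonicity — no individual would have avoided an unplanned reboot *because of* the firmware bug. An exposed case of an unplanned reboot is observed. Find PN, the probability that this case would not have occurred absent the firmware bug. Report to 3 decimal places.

p₁ = P(outcome | exposed) = 2457/3869 = 0.63505
p₀ = P(outcome | unexposed) = 248/2253 = 0.11008
Under exogeneity and monotonicity, PN = (p₁ − p₀) / p₁.
PN = (0.63505 − 0.11008) / 0.63505 = 0.52497 / 0.63505 ≈ 0.8267

PN ≈ 0.827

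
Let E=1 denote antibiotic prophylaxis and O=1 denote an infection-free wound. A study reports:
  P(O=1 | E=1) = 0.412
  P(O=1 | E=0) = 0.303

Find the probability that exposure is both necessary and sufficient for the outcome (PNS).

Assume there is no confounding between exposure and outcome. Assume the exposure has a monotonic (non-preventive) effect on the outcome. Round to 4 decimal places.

PNS ≈ 0.1090

Let p₁ = 0.412, p₀ = 0.303.
Under exogeneity and monotonicity, PNS = p₁ − p₀.
PNS = 0.412 − 0.303 = 0.109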